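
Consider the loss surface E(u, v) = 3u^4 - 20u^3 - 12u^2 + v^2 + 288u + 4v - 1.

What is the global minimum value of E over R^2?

-421

E(u,v) separates as P(u) + Q(v) − 1, so its minimum is min P + min Q − 1.
P'(u) = 12(u - 4)(u - 3)(u + 2) vanishes at u ∈ {-2, 3, 4}; Q'(v) = 2v + 4 vanishes at v ∈ {-2}.
Local minima of P (where P''>0): P(-2)=-416, P(4)=448. Local minima of Q: Q(-2)=-4.
So the global minimum of E is P(-2) + Q(-2) − 1 = -416 − 4 − 1 = -421, attained at (-2, -2).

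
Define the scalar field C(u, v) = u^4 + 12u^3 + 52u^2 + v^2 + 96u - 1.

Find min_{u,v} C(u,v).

C(u,v) separates as P(u) + Q(v) − 1, so its minimum is min P + min Q − 1.
P'(u) = 4(u + 2)(u + 3)(u + 4) vanishes at u ∈ {-4, -3, -2}; Q'(v) = 2v vanishes at v ∈ {0}.
Local minima of P (where P''>0): P(-4)=-64, P(-2)=-64. Local minima of Q: Q(0)=0.
So the global minimum of C is P(-4) + Q(0) − 1 = -64 + 0 − 1 = -65, attained at (-4, 0).

-65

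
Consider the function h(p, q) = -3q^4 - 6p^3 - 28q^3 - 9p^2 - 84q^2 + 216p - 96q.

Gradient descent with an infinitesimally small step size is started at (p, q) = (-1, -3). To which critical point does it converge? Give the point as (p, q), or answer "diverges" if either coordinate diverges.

(-4, -2)

h is separable, so gradient descent decouples: p follows -∂h/∂p, q follows -∂h/∂q.
∂h/∂p = -18(p - 3)(p + 4); at p=-1 this is 216, so p decreases.
∂h/∂q = -12(q + 1)(q + 2)(q + 4); at q=-3 this is -24, so q increases.
p converges to its nearest critical value -4 (a local min of the p-part); q converges to -2. The iterate converges to (-4, -2).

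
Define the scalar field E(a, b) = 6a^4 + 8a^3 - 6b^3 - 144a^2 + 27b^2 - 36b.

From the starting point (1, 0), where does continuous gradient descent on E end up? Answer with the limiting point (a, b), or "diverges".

E is separable, so gradient descent decouples: a follows -∂E/∂a, b follows -∂E/∂b.
∂E/∂a = 24a(a - 3)(a + 4); at a=1 this is -240, so a increases.
∂E/∂b = -18(b - 2)(b - 1); at b=0 this is -36, so b increases.
a converges to its nearest critical value 3 (a local min of the a-part); b converges to 1. The iterate converges to (3, 1).

(3, 1)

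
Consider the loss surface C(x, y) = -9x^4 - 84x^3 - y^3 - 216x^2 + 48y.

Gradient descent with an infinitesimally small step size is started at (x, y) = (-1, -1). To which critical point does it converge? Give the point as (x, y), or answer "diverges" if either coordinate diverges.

C is separable, so gradient descent decouples: x follows -∂C/∂x, y follows -∂C/∂y.
∂C/∂x = -36x(x + 3)(x + 4); at x=-1 this is 216, so x decreases.
∂C/∂y = -3(y - 4)(y + 4); at y=-1 this is 45, so y decreases.
x converges to its nearest critical value -3 (a local min of the x-part); y converges to -4. The iterate converges to (-3, -4).

(-3, -4)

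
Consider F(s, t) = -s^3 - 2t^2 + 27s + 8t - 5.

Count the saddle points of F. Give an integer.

F separates as a function of s plus a function of t, so ∇F=0 decouples.
∂F/∂s = -3(s - 3)(s + 3) = 0 at s ∈ {-3, 3}; ∂F/∂t = -4(t - 2) = 0 at t ∈ {2}.
The Hessian is diagonal: diag(F_ss, F_tt). Second derivatives: F_ss(-3)=18, F_ss(3)=-18; F_tt(2)=-4.
Saddle points occur where the two diagonal entries have opposite signs: (-3, 2). Count: 1.

1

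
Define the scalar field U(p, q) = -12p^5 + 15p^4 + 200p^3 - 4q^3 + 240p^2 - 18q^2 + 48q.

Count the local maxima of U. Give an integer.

U separates as a function of p plus a function of q, so ∇U=0 decouples.
∂U/∂p = -60p(p - 4)(p + 1)(p + 2) = 0 at p ∈ {-2, -1, 0, 4}; ∂U/∂q = -12(q - 1)(q + 4) = 0 at q ∈ {-4, 1}.
The Hessian is diagonal: diag(U_pp, U_qq). Second derivatives: U_pp(-2)=720, U_pp(-1)=-300, U_pp(0)=480, U_pp(4)=-7200; U_qq(-4)=60, U_qq(1)=-60.
Local maxima occur where both diagonal entries negative: (-1, 1), (4, 1). Count: 2.

2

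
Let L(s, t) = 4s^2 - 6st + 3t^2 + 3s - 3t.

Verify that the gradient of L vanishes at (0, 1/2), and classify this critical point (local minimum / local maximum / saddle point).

∇L = (8s - 6t + 3, -6s + 6t - 3); substituting (0, 1/2) gives ∇L = (0, 0), so (0, 1/2) is indeed a critical point.
The Hessian of L is constant: H = [[8, -6], [-6, 6]].
det(H) = 8·6 − (-6)² = 12.
det(H) > 0 and tr(H) = 14 > 0, so H is positive definite and the point is a local minimum.

local minimum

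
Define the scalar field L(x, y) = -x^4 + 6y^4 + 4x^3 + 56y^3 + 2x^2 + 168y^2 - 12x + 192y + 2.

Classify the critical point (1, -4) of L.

local minimum

The mixed partial ∂²L/∂x∂y is 0, so the Hessian at any point is diag(L_xx, L_yy) = diag(4(-3x^2 + 6x + 1), 24(3y^2 + 14y + 14)).
At (1, -4): H = diag(16, 144).
Both eigenvalues are positive, so H is positive definite: a local minimum.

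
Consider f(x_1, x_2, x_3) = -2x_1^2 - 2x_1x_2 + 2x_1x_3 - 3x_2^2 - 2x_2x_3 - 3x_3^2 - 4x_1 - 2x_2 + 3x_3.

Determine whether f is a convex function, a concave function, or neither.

f is quadratic, so its Hessian is the constant matrix H = [[-4, -2, 2], [-2, -6, -2], [2, -2, -6]].
Leading principal minors: -4, 20, -64.
Signs alternate −, +, − ⇒ H ≺ 0 ⇒ concave.

concave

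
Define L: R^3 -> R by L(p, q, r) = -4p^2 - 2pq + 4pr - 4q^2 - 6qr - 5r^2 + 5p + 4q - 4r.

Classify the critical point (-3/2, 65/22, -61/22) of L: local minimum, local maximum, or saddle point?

The Hessian is constant: H = [[-8, -2, 4], [-2, -8, -6], [4, -6, -10]].
Leading principal minors: Δ₁ = -8, Δ₂ = 60, Δ₃ = -88.
The minors alternate sign starting negative (−, +, −), so H is negative definite: a local maximum.

local maximum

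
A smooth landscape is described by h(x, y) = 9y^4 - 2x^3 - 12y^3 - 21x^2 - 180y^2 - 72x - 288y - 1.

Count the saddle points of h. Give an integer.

h separates as a function of x plus a function of y, so ∇h=0 decouples.
∂h/∂x = -6(x + 3)(x + 4) = 0 at x ∈ {-4, -3}; ∂h/∂y = 36(y - 4)(y + 1)(y + 2) = 0 at y ∈ {-2, -1, 4}.
The Hessian is diagonal: diag(h_xx, h_yy). Second derivatives: h_xx(-4)=6, h_xx(-3)=-6; h_yy(-2)=216, h_yy(-1)=-180, h_yy(4)=1080.
Saddle points occur where the two diagonal entries have opposite signs: (-4, -1), (-3, -2), (-3, 4). Count: 3.

3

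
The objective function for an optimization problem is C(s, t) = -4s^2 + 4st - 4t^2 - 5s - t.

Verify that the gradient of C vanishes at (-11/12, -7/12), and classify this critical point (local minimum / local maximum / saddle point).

local maximum

∇C = (-8s + 4t - 5, 4s - 8t - 1); substituting (-11/12, -7/12) gives ∇C = (0, 0), so (-11/12, -7/12) is indeed a critical point.
The Hessian of C is constant: H = [[-8, 4], [4, -8]].
det(H) = (-8)·(-8) − 4² = 48.
det(H) > 0 and tr(H) = -16 < 0, so H is negative definite and the point is a local maximum.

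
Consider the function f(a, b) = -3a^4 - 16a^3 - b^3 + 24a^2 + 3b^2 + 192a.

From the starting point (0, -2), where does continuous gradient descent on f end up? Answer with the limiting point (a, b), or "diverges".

f is separable, so gradient descent decouples: a follows -∂f/∂a, b follows -∂f/∂b.
∂f/∂a = -12(a - 2)(a + 2)(a + 4); at a=0 this is 192, so a decreases.
∂f/∂b = -3b(b - 2); at b=-2 this is -24, so b increases.
a converges to its nearest critical value -2 (a local min of the a-part); b converges to 0. The iterate converges to (-2, 0).

(-2, 0)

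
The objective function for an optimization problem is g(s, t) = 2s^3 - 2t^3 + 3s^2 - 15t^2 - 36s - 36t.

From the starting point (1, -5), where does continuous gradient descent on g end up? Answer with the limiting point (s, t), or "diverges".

(2, -3)

g is separable, so gradient descent decouples: s follows -∂g/∂s, t follows -∂g/∂t.
∂g/∂s = 6(s - 2)(s + 3); at s=1 this is -24, so s increases.
∂g/∂t = -6(t + 2)(t + 3); at t=-5 this is -36, so t increases.
s converges to its nearest critical value 2 (a local min of the s-part); t converges to -3. The iterate converges to (2, -3).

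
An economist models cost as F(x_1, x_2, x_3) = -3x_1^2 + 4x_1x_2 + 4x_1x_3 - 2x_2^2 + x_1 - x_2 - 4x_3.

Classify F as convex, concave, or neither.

neither

F is quadratic, so its Hessian is the constant matrix H = [[-6, 4, 4], [4, -4, 0], [4, 0, 0]].
Leading principal minors: -6, 8, 64.
Neither pattern holds ⇒ H is indefinite ⇒ neither convex nor concave.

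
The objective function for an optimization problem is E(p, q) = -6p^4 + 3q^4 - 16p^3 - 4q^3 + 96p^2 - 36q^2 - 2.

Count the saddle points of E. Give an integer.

5

E separates as a function of p plus a function of q, so ∇E=0 decouples.
∂E/∂p = -24p(p - 2)(p + 4) = 0 at p ∈ {-4, 0, 2}; ∂E/∂q = 12q(q - 3)(q + 2) = 0 at q ∈ {-2, 0, 3}.
The Hessian is diagonal: diag(E_pp, E_qq). Second derivatives: E_pp(-4)=-576, E_pp(0)=192, E_pp(2)=-288; E_qq(-2)=120, E_qq(0)=-72, E_qq(3)=180.
Saddle points occur where the two diagonal entries have opposite signs: (-4, -2), (-4, 3), (0, 0), (2, -2), (2, 3). Count: 5.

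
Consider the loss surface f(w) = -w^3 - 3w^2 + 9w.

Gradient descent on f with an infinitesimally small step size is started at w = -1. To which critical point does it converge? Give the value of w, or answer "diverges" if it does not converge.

-3

f'(w) = -3(w - 1)(w + 3), so f'(-1) = 12.
Gradient descent moves in the -f' direction, i.e. w is decreasing.
The nearest critical point in that direction is w = -3, where f'' = 12 > 0 (a local minimum). The iterate converges there.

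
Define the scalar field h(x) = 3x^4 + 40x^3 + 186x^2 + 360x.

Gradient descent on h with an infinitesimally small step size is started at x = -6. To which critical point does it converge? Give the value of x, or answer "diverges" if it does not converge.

-5

h'(x) = 12(x + 2)(x + 3)(x + 5), so h'(-6) = -144.
Gradient descent moves in the -h' direction, i.e. x is increasing.
The nearest critical point in that direction is x = -5, where h'' = 72 > 0 (a local minimum). The iterate converges there.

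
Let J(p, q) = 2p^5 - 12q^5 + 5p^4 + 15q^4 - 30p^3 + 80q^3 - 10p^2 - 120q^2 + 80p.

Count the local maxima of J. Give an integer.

J separates as a function of p plus a function of q, so ∇J=0 decouples.
∂J/∂p = 10(p - 2)(p - 1)(p + 1)(p + 4) = 0 at p ∈ {-4, -1, 1, 2}; ∂J/∂q = -60q(q - 2)(q - 1)(q + 2) = 0 at q ∈ {-2, 0, 1, 2}.
The Hessian is diagonal: diag(J_pp, J_qq). Second derivatives: J_pp(-4)=-900, J_pp(-1)=180, J_pp(1)=-100, J_pp(2)=180; J_qq(-2)=1440, J_qq(0)=-240, J_qq(1)=180, J_qq(2)=-480.
Local maxima occur where both diagonal entries negative: (-4, 0), (-4, 2), (1, 0), (1, 2). Count: 4.

4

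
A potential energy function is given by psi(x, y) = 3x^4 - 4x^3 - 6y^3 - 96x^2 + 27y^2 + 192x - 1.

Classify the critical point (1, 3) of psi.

The mixed partial ∂²psi/∂x∂y is 0, so the Hessian at any point is diag(psi_xx, psi_yy) = diag(12(3x^2 - 2x - 16), 18(-2y + 3)).
At (1, 3): H = diag(-180, -54).
Both eigenvalues are negative, so H is negative definite: a local maximum.

local maximum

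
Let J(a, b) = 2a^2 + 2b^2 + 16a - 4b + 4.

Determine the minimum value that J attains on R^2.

J(a,b) separates as P(a) + Q(b) + 4, so its minimum is min P + min Q + 4.
P'(a) = 4a + 16 vanishes at a ∈ {-4}; Q'(b) = 4b - 4 vanishes at b ∈ {1}.
Local minima of P (where P''>0): P(-4)=-32. Local minima of Q: Q(1)=-2.
So the global minimum of J is P(-4) + Q(1) + 4 = -32 − 2 + 4 = -30, attained at (-4, 1).

-30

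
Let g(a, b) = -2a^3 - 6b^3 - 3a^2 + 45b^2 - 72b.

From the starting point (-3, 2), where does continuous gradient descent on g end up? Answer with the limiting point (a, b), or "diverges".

g is separable, so gradient descent decouples: a follows -∂g/∂a, b follows -∂g/∂b.
∂g/∂a = -6a(a + 1); at a=-3 this is -36, so a increases.
∂g/∂b = -18(b - 4)(b - 1); at b=2 this is 36, so b decreases.
a converges to its nearest critical value -1 (a local min of the a-part); b converges to 1. The iterate converges to (-1, 1).

(-1, 1)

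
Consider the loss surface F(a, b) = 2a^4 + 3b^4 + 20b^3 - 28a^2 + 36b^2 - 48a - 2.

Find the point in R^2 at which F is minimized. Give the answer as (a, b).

F(a,b) separates as P(a) + Q(b) − 2, so its minimum is min P + min Q − 2.
P'(a) = 8(a - 3)(a + 1)(a + 2) vanishes at a ∈ {-2, -1, 3}; Q'(b) = 12b(b + 2)(b + 3) vanishes at b ∈ {-3, -2, 0}.
Local minima of P (where P''>0): P(-2)=16, P(3)=-234. Local minima of Q: Q(-3)=27, Q(0)=0.
So the global minimum of F is P(3) + Q(0) − 2 = -234 + 0 − 2 = -236, attained at (3, 0).

(3, 0)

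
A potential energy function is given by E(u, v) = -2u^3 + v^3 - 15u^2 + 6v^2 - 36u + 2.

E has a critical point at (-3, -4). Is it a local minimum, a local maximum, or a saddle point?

saddle point

The mixed partial ∂²E/∂u∂v is 0, so the Hessian at any point is diag(E_uu, E_vv) = diag(-6(2u + 5), 6(v + 2)).
At (-3, -4): H = diag(6, -12).
The eigenvalues have opposite signs, so H is indefinite: a saddle point.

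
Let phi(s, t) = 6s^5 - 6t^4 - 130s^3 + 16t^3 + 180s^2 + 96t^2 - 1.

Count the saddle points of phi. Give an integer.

6

phi separates as a function of s plus a function of t, so ∇phi=0 decouples.
∂phi/∂s = 30s(s - 3)(s - 1)(s + 4) = 0 at s ∈ {-4, 0, 1, 3}; ∂phi/∂t = -24t(t - 4)(t + 2) = 0 at t ∈ {-2, 0, 4}.
The Hessian is diagonal: diag(phi_ss, phi_tt). Second derivatives: phi_ss(-4)=-4200, phi_ss(0)=360, phi_ss(1)=-300, phi_ss(3)=1260; phi_tt(-2)=-288, phi_tt(0)=192, phi_tt(4)=-576.
Saddle points occur where the two diagonal entries have opposite signs: (-4, 0), (0, -2), (0, 4), (1, 0), (3, -2), (3, 4). Count: 6.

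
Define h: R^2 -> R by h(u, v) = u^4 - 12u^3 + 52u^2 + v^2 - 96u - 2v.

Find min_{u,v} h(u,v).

-65

h(u,v) separates as P(u) + Q(v), so its minimum is min P + min Q.
P'(u) = 4(u - 4)(u - 3)(u - 2) vanishes at u ∈ {2, 3, 4}; Q'(v) = 2v - 2 vanishes at v ∈ {1}.
Local minima of P (where P''>0): P(2)=-64, P(4)=-64. Local minima of Q: Q(1)=-1.
So the global minimum of h is P(2) + Q(1) = -64 − 1 = -65, attained at (2, 1).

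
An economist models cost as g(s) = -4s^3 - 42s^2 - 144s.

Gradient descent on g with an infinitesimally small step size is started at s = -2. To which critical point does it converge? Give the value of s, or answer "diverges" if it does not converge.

diverges

g'(s) = -12(s + 3)(s + 4), so g'(-2) = -24.
Gradient descent moves in the -g' direction, i.e. s is increasing.
There is no critical point above s=-2, and g' keeps the same sign, so the iterate runs off to +∞.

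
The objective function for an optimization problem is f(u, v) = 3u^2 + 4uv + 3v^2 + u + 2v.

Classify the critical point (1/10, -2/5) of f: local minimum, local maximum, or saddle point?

local minimum

The Hessian of f is constant: H = [[6, 4], [4, 6]].
det(H) = 6·6 − 4² = 20.
det(H) > 0 and tr(H) = 12 > 0, so H is positive definite and the point is a local minimum.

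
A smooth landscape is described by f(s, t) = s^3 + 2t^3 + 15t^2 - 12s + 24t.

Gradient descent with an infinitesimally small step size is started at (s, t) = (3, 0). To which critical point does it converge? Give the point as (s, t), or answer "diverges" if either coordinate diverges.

(2, -1)

f is separable, so gradient descent decouples: s follows -∂f/∂s, t follows -∂f/∂t.
∂f/∂s = 3(s - 2)(s + 2); at s=3 this is 15, so s decreases.
∂f/∂t = 6(t + 1)(t + 4); at t=0 this is 24, so t decreases.
s converges to its nearest critical value 2 (a local min of the s-part); t converges to -1. The iterate converges to (2, -1).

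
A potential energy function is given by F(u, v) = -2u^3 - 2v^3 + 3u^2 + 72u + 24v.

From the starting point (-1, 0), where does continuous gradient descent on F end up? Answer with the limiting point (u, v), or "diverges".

(-3, -2)

F is separable, so gradient descent decouples: u follows -∂F/∂u, v follows -∂F/∂v.
∂F/∂u = -6(u - 4)(u + 3); at u=-1 this is 60, so u decreases.
∂F/∂v = -6(v - 2)(v + 2); at v=0 this is 24, so v decreases.
u converges to its nearest critical value -3 (a local min of the u-part); v converges to -2. The iterate converges to (-3, -2).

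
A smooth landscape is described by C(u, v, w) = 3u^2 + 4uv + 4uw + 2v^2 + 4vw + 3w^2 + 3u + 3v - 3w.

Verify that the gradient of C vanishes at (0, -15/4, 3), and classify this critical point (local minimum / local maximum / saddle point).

∇C = (6u + 4v + 4w + 3, 4u + 4v + 4w + 3, 4u + 4v + 6w - 3); substituting (0, -15/4, 3) gives ∇C = (0, 0, 0), so (0, -15/4, 3) is indeed a critical point.
The Hessian is constant: H = [[6, 4, 4], [4, 4, 4], [4, 4, 6]].
Leading principal minors: Δ₁ = 6, Δ₂ = 8, Δ₃ = 16.
All leading minors are positive, so H is positive definite: a local minimum.

local minimum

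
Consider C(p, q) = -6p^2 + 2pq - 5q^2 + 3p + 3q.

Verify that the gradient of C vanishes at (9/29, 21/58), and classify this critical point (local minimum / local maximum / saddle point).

∇C = (-12p + 2q + 3, 2p - 10q + 3); substituting (9/29, 21/58) gives ∇C = (0, 0), so (9/29, 21/58) is indeed a critical point.
The Hessian of C is constant: H = [[-12, 2], [2, -10]].
det(H) = (-12)·(-10) − 2² = 116.
det(H) > 0 and tr(H) = -22 < 0, so H is negative definite and the point is a local maximum.

local maximum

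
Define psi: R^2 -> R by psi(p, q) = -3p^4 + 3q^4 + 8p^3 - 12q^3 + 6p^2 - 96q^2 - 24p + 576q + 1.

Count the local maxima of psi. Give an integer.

psi separates as a function of p plus a function of q, so ∇psi=0 decouples.
∂psi/∂p = -12(p - 2)(p - 1)(p + 1) = 0 at p ∈ {-1, 1, 2}; ∂psi/∂q = 12(q - 4)(q - 3)(q + 4) = 0 at q ∈ {-4, 3, 4}.
The Hessian is diagonal: diag(psi_pp, psi_qq). Second derivatives: psi_pp(-1)=-72, psi_pp(1)=24, psi_pp(2)=-36; psi_qq(-4)=672, psi_qq(3)=-84, psi_qq(4)=96.
Local maxima occur where both diagonal entries negative: (-1, 3), (2, 3). Count: 2.

2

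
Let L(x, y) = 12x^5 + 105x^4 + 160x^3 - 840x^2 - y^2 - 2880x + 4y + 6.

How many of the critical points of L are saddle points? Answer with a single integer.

L separates as a function of x plus a function of y, so ∇L=0 decouples.
∂L/∂x = 60(x - 2)(x + 2)(x + 3)(x + 4) = 0 at x ∈ {-4, -3, -2, 2}; ∂L/∂y = -2(y - 2) = 0 at y ∈ {2}.
The Hessian is diagonal: diag(L_xx, L_yy). Second derivatives: L_xx(-4)=-720, L_xx(-3)=300, L_xx(-2)=-480, L_xx(2)=7200; L_yy(2)=-2.
Saddle points occur where the two diagonal entries have opposite signs: (-3, 2), (2, 2). Count: 2.

2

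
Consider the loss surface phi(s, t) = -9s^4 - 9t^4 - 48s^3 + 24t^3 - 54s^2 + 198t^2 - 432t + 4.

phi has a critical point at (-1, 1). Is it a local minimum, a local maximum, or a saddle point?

local minimum

The mixed partial ∂²phi/∂s∂t is 0, so the Hessian at any point is diag(phi_ss, phi_tt) = diag(-36(3s^2 + 8s + 3), 36(-3t^2 + 4t + 11)).
At (-1, 1): H = diag(72, 432).
Both eigenvalues are positive, so H is positive definite: a local minimum.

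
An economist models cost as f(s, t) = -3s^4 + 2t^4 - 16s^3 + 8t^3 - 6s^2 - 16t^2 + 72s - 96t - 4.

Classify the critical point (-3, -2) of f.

The mixed partial ∂²f/∂s∂t is 0, so the Hessian at any point is diag(f_ss, f_tt) = diag(-12(3s^2 + 8s + 1), 8(3t^2 + 6t - 4)).
At (-3, -2): H = diag(-48, -32).
Both eigenvalues are negative, so H is negative definite: a local maximum.

local maximum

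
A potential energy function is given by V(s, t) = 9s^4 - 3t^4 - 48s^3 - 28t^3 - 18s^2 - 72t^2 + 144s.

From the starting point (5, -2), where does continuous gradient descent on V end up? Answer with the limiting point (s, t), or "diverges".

(4, -3)

V is separable, so gradient descent decouples: s follows -∂V/∂s, t follows -∂V/∂t.
∂V/∂s = 36(s - 4)(s - 1)(s + 1); at s=5 this is 864, so s decreases.
∂V/∂t = -12t(t + 3)(t + 4); at t=-2 this is 48, so t decreases.
s converges to its nearest critical value 4 (a local min of the s-part); t converges to -3. The iterate converges to (4, -3).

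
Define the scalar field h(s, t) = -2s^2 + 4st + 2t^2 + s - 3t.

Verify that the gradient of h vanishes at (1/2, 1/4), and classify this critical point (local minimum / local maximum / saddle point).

∇h = (-4s + 4t + 1, 4s + 4t - 3); substituting (1/2, 1/4) gives ∇h = (0, 0), so (1/2, 1/4) is indeed a critical point.
The Hessian of h is constant: H = [[-4, 4], [4, 4]].
det(H) = (-4)·4 − 4² = -32.
Since det(H) < 0, H is indefinite and the critical point is a saddle point.

saddle point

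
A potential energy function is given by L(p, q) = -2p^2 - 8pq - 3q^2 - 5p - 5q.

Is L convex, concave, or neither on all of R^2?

L is quadratic, so its Hessian is the constant matrix H = [[-4, -8], [-8, -6]].
det(H) = -40, tr(H) = -10.
det(H) < 0, so H is indefinite: neither convex nor concave.

neither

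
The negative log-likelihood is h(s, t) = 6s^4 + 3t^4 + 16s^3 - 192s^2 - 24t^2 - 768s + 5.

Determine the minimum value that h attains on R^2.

-3627

h(s,t) separates as P(s) + Q(t) + 5, so its minimum is min P + min Q + 5.
P'(s) = 24(s - 4)(s + 2)(s + 4) vanishes at s ∈ {-4, -2, 4}; Q'(t) = 12t(t - 2)(t + 2) vanishes at t ∈ {-2, 0, 2}.
Local minima of P (where P''>0): P(-4)=512, P(4)=-3584. Local minima of Q: Q(-2)=-48, Q(2)=-48.
So the global minimum of h is P(4) + Q(-2) + 5 = -3584 − 48 + 5 = -3627, attained at (4, -2).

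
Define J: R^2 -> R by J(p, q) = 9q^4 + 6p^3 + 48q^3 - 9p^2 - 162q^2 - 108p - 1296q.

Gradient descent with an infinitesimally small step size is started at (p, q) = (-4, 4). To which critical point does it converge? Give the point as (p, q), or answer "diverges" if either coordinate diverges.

J is separable, so gradient descent decouples: p follows -∂J/∂p, q follows -∂J/∂q.
∂J/∂p = 18(p - 3)(p + 2); at p=-4 this is 252, so p decreases.
∂J/∂q = 36(q - 3)(q + 3)(q + 4); at q=4 this is 2016, so q decreases.
The p-coordinate has no critical point in that direction and runs off to infinity.

diverges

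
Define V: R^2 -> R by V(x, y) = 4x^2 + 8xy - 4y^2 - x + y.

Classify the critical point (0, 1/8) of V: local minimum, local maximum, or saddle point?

The Hessian of V is constant: H = [[8, 8], [8, -8]].
det(H) = 8·(-8) − 8² = -128.
Since det(H) < 0, H is indefinite and the critical point is a saddle point.

saddle point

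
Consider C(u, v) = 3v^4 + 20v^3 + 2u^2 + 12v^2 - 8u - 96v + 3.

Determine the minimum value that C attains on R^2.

C(u,v) separates as P(u) + Q(v) + 3, so its minimum is min P + min Q + 3.
P'(u) = 4u - 8 vanishes at u ∈ {2}; Q'(v) = 12(v - 1)(v + 2)(v + 4) vanishes at v ∈ {-4, -2, 1}.
Local minima of P (where P''>0): P(2)=-8. Local minima of Q: Q(-4)=64, Q(1)=-61.
So the global minimum of C is P(2) + Q(1) + 3 = -8 − 61 + 3 = -66, attained at (2, 1).

-66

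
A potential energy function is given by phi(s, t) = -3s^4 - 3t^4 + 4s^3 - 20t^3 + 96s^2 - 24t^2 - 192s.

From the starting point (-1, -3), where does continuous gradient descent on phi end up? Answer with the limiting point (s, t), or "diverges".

(1, -1)

phi is separable, so gradient descent decouples: s follows -∂phi/∂s, t follows -∂phi/∂t.
∂phi/∂s = -12(s - 4)(s - 1)(s + 4); at s=-1 this is -360, so s increases.
∂phi/∂t = -12t(t + 1)(t + 4); at t=-3 this is -72, so t increases.
s converges to its nearest critical value 1 (a local min of the s-part); t converges to -1. The iterate converges to (1, -1).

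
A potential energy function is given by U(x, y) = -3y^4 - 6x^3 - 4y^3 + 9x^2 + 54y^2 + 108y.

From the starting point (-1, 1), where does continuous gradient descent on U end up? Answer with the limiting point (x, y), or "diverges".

(0, -1)

U is separable, so gradient descent decouples: x follows -∂U/∂x, y follows -∂U/∂y.
∂U/∂x = -18x(x - 1); at x=-1 this is -36, so x increases.
∂U/∂y = -12(y - 3)(y + 1)(y + 3); at y=1 this is 192, so y decreases.
x converges to its nearest critical value 0 (a local min of the x-part); y converges to -1. The iterate converges to (0, -1).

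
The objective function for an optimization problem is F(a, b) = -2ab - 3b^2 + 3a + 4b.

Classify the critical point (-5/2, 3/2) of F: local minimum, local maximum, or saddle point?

saddle point

The Hessian of F is constant: H = [[0, -2], [-2, -6]].
det(H) = 0·(-6) − (-2)² = -4.
Since det(H) < 0, H is indefinite and the critical point is a saddle point.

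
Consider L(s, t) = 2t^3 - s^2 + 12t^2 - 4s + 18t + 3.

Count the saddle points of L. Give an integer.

L separates as a function of s plus a function of t, so ∇L=0 decouples.
∂L/∂s = -2(s + 2) = 0 at s ∈ {-2}; ∂L/∂t = 6(t + 1)(t + 3) = 0 at t ∈ {-3, -1}.
The Hessian is diagonal: diag(L_ss, L_tt). Second derivatives: L_ss(-2)=-2; L_tt(-3)=-12, L_tt(-1)=12.
Saddle points occur where the two diagonal entries have opposite signs: (-2, -1). Count: 1.

1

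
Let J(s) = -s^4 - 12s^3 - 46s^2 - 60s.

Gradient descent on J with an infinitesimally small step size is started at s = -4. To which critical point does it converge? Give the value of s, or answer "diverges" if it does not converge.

J'(s) = -4(s + 1)(s + 3)(s + 5), so J'(-4) = -12.
Gradient descent moves in the -J' direction, i.e. s is increasing.
The nearest critical point in that direction is s = -3, where J'' = 16 > 0 (a local minimum). The iterate converges there.

-3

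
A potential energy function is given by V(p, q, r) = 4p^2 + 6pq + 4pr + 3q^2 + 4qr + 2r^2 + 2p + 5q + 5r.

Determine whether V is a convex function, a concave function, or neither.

V is quadratic, so its Hessian is the constant matrix H = [[8, 6, 4], [6, 6, 4], [4, 4, 4]].
Leading principal minors: 8, 12, 16.
All positive ⇒ H ≻ 0 ⇒ convex.

convex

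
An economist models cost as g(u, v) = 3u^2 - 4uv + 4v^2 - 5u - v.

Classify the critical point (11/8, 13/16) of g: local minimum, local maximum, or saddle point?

local minimum

The Hessian of g is constant: H = [[6, -4], [-4, 8]].
det(H) = 6·8 − (-4)² = 32.
det(H) > 0 and tr(H) = 14 > 0, so H is positive definite and the point is a local minimum.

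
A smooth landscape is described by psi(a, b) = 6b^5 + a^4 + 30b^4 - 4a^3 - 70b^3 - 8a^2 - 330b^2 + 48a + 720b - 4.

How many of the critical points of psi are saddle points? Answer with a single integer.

psi separates as a function of a plus a function of b, so ∇psi=0 decouples.
∂psi/∂a = 4(a - 3)(a - 2)(a + 2) = 0 at a ∈ {-2, 2, 3}; ∂psi/∂b = 30(b - 2)(b - 1)(b + 3)(b + 4) = 0 at b ∈ {-4, -3, 1, 2}.
The Hessian is diagonal: diag(psi_aa, psi_bb). Second derivatives: psi_aa(-2)=80, psi_aa(2)=-16, psi_aa(3)=20; psi_bb(-4)=-900, psi_bb(-3)=600, psi_bb(1)=-600, psi_bb(2)=900.
Saddle points occur where the two diagonal entries have opposite signs: (-2, -4), (-2, 1), (2, -3), (2, 2), (3, -4), (3, 1). Count: 6.

6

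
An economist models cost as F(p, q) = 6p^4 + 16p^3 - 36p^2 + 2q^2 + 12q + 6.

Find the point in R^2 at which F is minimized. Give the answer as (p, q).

(-3, -3)

F(p,q) separates as A(p) + B(q) + 6, so its minimum is min A + min B + 6.
A'(p) = 24p(p - 1)(p + 3) vanishes at p ∈ {-3, 0, 1}; B'(q) = 4q + 12 vanishes at q ∈ {-3}.
Local minima of A (where A''>0): A(-3)=-270, A(1)=-14. Local minima of B: B(-3)=-18.
So the global minimum of F is A(-3) + B(-3) + 6 = -270 − 18 + 6 = -282, attained at (-3, -3).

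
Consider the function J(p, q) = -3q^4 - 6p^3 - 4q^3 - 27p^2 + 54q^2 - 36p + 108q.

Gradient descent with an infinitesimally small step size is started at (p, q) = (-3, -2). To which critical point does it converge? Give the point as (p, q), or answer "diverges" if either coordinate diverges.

J is separable, so gradient descent decouples: p follows -∂J/∂p, q follows -∂J/∂q.
∂J/∂p = -18(p + 1)(p + 2); at p=-3 this is -36, so p increases.
∂J/∂q = -12(q - 3)(q + 1)(q + 3); at q=-2 this is -60, so q increases.
p converges to its nearest critical value -2 (a local min of the p-part); q converges to -1. The iterate converges to (-2, -1).

(-2, -1)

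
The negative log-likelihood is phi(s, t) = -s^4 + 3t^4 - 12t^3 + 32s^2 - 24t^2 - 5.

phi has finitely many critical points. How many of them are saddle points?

5

phi separates as a function of s plus a function of t, so ∇phi=0 decouples.
∂phi/∂s = -4s(s - 4)(s + 4) = 0 at s ∈ {-4, 0, 4}; ∂phi/∂t = 12t(t - 4)(t + 1) = 0 at t ∈ {-1, 0, 4}.
The Hessian is diagonal: diag(phi_ss, phi_tt). Second derivatives: phi_ss(-4)=-128, phi_ss(0)=64, phi_ss(4)=-128; phi_tt(-1)=60, phi_tt(0)=-48, phi_tt(4)=240.
Saddle points occur where the two diagonal entries have opposite signs: (-4, -1), (-4, 4), (0, 0), (4, -1), (4, 4). Count: 5.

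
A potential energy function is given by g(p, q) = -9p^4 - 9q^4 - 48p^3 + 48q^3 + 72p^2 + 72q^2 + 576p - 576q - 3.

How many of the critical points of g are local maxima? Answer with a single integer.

g separates as a function of p plus a function of q, so ∇g=0 decouples.
∂g/∂p = -36(p - 2)(p + 2)(p + 4) = 0 at p ∈ {-4, -2, 2}; ∂g/∂q = -36(q - 4)(q - 2)(q + 2) = 0 at q ∈ {-2, 2, 4}.
The Hessian is diagonal: diag(g_pp, g_qq). Second derivatives: g_pp(-4)=-432, g_pp(-2)=288, g_pp(2)=-864; g_qq(-2)=-864, g_qq(2)=288, g_qq(4)=-432.
Local maxima occur where both diagonal entries negative: (-4, -2), (-4, 4), (2, -2), (2, 4). Count: 4.

4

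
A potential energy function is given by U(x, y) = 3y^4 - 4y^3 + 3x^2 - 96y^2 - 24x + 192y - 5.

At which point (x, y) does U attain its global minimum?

U(x,y) separates as P(x) + Q(y) − 5, so its minimum is min P + min Q − 5.
P'(x) = 6x - 24 vanishes at x ∈ {4}; Q'(y) = 12(y - 4)(y - 1)(y + 4) vanishes at y ∈ {-4, 1, 4}.
Local minima of P (where P''>0): P(4)=-48. Local minima of Q: Q(-4)=-1280, Q(4)=-256.
So the global minimum of U is P(4) + Q(-4) − 5 = -48 − 1280 − 5 = -1333, attained at (4, -4).

(4, -4)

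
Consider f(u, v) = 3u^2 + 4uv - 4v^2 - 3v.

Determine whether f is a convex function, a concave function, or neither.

f is quadratic, so its Hessian is the constant matrix H = [[6, 4], [4, -8]].
det(H) = -64, tr(H) = -2.
det(H) < 0, so H is indefinite: neither convex nor concave.

neither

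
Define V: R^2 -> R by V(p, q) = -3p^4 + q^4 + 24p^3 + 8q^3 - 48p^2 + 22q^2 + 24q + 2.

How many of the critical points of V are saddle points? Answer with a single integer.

5

V separates as a function of p plus a function of q, so ∇V=0 decouples.
∂V/∂p = -12p(p - 4)(p - 2) = 0 at p ∈ {0, 2, 4}; ∂V/∂q = 4(q + 1)(q + 2)(q + 3) = 0 at q ∈ {-3, -2, -1}.
The Hessian is diagonal: diag(V_pp, V_qq). Second derivatives: V_pp(0)=-96, V_pp(2)=48, V_pp(4)=-96; V_qq(-3)=8, V_qq(-2)=-4, V_qq(-1)=8.
Saddle points occur where the two diagonal entries have opposite signs: (0, -3), (0, -1), (2, -2), (4, -3), (4, -1). Count: 5.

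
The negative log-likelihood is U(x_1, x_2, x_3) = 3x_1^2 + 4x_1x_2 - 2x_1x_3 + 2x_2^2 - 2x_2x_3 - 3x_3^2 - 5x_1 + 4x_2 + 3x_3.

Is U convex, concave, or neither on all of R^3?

U is quadratic, so its Hessian is the constant matrix H = [[6, 4, -2], [4, 4, -2], [-2, -2, -6]].
Leading principal minors: 6, 8, -56.
Neither pattern holds ⇒ H is indefinite ⇒ neither convex nor concave.

neither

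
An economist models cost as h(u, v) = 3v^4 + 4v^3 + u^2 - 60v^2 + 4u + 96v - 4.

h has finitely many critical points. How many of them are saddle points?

h separates as a function of u plus a function of v, so ∇h=0 decouples.
∂h/∂u = 2(u + 2) = 0 at u ∈ {-2}; ∂h/∂v = 12(v - 2)(v - 1)(v + 4) = 0 at v ∈ {-4, 1, 2}.
The Hessian is diagonal: diag(h_uu, h_vv). Second derivatives: h_uu(-2)=2; h_vv(-4)=360, h_vv(1)=-60, h_vv(2)=72.
Saddle points occur where the two diagonal entries have opposite signs: (-2, 1). Count: 1.

1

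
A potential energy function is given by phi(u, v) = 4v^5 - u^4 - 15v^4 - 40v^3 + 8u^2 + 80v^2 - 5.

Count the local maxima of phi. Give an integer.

phi separates as a function of u plus a function of v, so ∇phi=0 decouples.
∂phi/∂u = -4u(u - 2)(u + 2) = 0 at u ∈ {-2, 0, 2}; ∂phi/∂v = 20v(v - 4)(v - 1)(v + 2) = 0 at v ∈ {-2, 0, 1, 4}.
The Hessian is diagonal: diag(phi_uu, phi_vv). Second derivatives: phi_uu(-2)=-32, phi_uu(0)=16, phi_uu(2)=-32; phi_vv(-2)=-720, phi_vv(0)=160, phi_vv(1)=-180, phi_vv(4)=1440.
Local maxima occur where both diagonal entries negative: (-2, -2), (-2, 1), (2, -2), (2, 1). Count: 4.

4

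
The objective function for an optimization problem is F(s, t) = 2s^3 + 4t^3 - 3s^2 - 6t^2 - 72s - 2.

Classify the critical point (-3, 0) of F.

The mixed partial ∂²F/∂s∂t is 0, so the Hessian at any point is diag(F_ss, F_tt) = diag(6(2s - 1), 12(2t - 1)).
At (-3, 0): H = diag(-42, -12).
Both eigenvalues are negative, so H is negative definite: a local maximum.

local maximum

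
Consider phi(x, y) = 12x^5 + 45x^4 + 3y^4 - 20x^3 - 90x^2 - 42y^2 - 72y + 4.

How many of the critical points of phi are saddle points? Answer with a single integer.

6

phi separates as a function of x plus a function of y, so ∇phi=0 decouples.
∂phi/∂x = 60x(x - 1)(x + 1)(x + 3) = 0 at x ∈ {-3, -1, 0, 1}; ∂phi/∂y = 12(y - 3)(y + 1)(y + 2) = 0 at y ∈ {-2, -1, 3}.
The Hessian is diagonal: diag(phi_xx, phi_yy). Second derivatives: phi_xx(-3)=-1440, phi_xx(-1)=240, phi_xx(0)=-180, phi_xx(1)=480; phi_yy(-2)=60, phi_yy(-1)=-48, phi_yy(3)=240.
Saddle points occur where the two diagonal entries have opposite signs: (-3, -2), (-3, 3), (-1, -1), (0, -2), (0, 3), (1, -1). Count: 6.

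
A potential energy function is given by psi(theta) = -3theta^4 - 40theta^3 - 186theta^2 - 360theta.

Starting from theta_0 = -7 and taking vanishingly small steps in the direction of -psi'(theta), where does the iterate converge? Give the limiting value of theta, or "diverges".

psi'(theta) = -12(theta + 2)(theta + 3)(theta + 5), so psi'(-7) = 480.
Gradient descent moves in the -psi' direction, i.e. theta is decreasing.
There is no critical point below theta=-7, and psi' keeps the same sign, so the iterate runs off to −∞.

diverges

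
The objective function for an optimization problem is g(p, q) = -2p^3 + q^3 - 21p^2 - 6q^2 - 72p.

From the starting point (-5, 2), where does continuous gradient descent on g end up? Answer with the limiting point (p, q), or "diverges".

g is separable, so gradient descent decouples: p follows -∂g/∂p, q follows -∂g/∂q.
∂g/∂p = -6(p + 3)(p + 4); at p=-5 this is -12, so p increases.
∂g/∂q = 3q(q - 4); at q=2 this is -12, so q increases.
p converges to its nearest critical value -4 (a local min of the p-part); q converges to 4. The iterate converges to (-4, 4).

(-4, 4)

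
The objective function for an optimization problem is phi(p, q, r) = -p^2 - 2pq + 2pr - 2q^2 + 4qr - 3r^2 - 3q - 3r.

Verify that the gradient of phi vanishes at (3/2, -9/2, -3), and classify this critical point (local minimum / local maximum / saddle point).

∇phi = (-2p - 2q + 2r, -2p - 4q + 4r - 3, 2p + 4q - 6r - 3); substituting (3/2, -9/2, -3) gives ∇phi = (0, 0, 0), so (3/2, -9/2, -3) is indeed a critical point.
The Hessian is constant: H = [[-2, -2, 2], [-2, -4, 4], [2, 4, -6]].
Leading principal minors: Δ₁ = -2, Δ₂ = 4, Δ₃ = -8.
The minors alternate sign starting negative (−, +, −), so H is negative definite: a local maximum.

local maximum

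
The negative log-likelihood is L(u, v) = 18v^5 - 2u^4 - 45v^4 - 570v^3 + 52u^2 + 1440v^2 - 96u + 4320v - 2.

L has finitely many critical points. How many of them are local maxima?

L separates as a function of u plus a function of v, so ∇L=0 decouples.
∂L/∂u = -8(u - 3)(u - 1)(u + 4) = 0 at u ∈ {-4, 1, 3}; ∂L/∂v = 90(v - 4)(v - 3)(v + 1)(v + 4) = 0 at v ∈ {-4, -1, 3, 4}.
The Hessian is diagonal: diag(L_uu, L_vv). Second derivatives: L_uu(-4)=-280, L_uu(1)=80, L_uu(3)=-112; L_vv(-4)=-15120, L_vv(-1)=5400, L_vv(3)=-2520, L_vv(4)=3600.
Local maxima occur where both diagonal entries negative: (-4, -4), (-4, 3), (3, -4), (3, 3). Count: 4.

4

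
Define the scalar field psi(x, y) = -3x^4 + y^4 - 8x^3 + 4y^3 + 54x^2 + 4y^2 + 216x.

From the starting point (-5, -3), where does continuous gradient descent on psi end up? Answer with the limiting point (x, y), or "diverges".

psi is separable, so gradient descent decouples: x follows -∂psi/∂x, y follows -∂psi/∂y.
∂psi/∂x = -12(x - 3)(x + 2)(x + 3); at x=-5 this is 576, so x decreases.
∂psi/∂y = 4y(y + 1)(y + 2); at y=-3 this is -24, so y increases.
The x-coordinate has no critical point in that direction and runs off to infinity.

diverges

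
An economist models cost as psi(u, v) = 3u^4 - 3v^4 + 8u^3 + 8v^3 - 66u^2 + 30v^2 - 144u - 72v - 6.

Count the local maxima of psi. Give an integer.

psi separates as a function of u plus a function of v, so ∇psi=0 decouples.
∂psi/∂u = 12(u - 3)(u + 1)(u + 4) = 0 at u ∈ {-4, -1, 3}; ∂psi/∂v = -12(v - 3)(v - 1)(v + 2) = 0 at v ∈ {-2, 1, 3}.
The Hessian is diagonal: diag(psi_uu, psi_vv). Second derivatives: psi_uu(-4)=252, psi_uu(-1)=-144, psi_uu(3)=336; psi_vv(-2)=-180, psi_vv(1)=72, psi_vv(3)=-120.
Local maxima occur where both diagonal entries negative: (-1, -2), (-1, 3). Count: 2.

2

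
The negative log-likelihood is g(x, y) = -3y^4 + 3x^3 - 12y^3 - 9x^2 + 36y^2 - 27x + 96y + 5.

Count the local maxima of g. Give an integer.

g separates as a function of x plus a function of y, so ∇g=0 decouples.
∂g/∂x = 9(x - 3)(x + 1) = 0 at x ∈ {-1, 3}; ∂g/∂y = -12(y - 2)(y + 1)(y + 4) = 0 at y ∈ {-4, -1, 2}.
The Hessian is diagonal: diag(g_xx, g_yy). Second derivatives: g_xx(-1)=-36, g_xx(3)=36; g_yy(-4)=-216, g_yy(-1)=108, g_yy(2)=-216.
Local maxima occur where both diagonal entries negative: (-1, -4), (-1, 2). Count: 2.

2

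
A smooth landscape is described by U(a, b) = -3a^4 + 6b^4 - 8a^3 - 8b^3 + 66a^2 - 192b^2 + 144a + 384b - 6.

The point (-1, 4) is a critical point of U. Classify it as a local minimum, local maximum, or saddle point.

local minimum

The mixed partial ∂²U/∂a∂b is 0, so the Hessian at any point is diag(U_aa, U_bb) = diag(12(-3a^2 - 4a + 11), 24(3b^2 - 2b - 16)).
At (-1, 4): H = diag(144, 576).
Both eigenvalues are positive, so H is positive definite: a local minimum.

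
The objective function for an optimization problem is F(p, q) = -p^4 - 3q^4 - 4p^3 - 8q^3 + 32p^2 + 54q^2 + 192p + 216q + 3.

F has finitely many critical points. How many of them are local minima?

F separates as a function of p plus a function of q, so ∇F=0 decouples.
∂F/∂p = -4(p - 4)(p + 3)(p + 4) = 0 at p ∈ {-4, -3, 4}; ∂F/∂q = -12(q - 3)(q + 2)(q + 3) = 0 at q ∈ {-3, -2, 3}.
The Hessian is diagonal: diag(F_pp, F_qq). Second derivatives: F_pp(-4)=-32, F_pp(-3)=28, F_pp(4)=-224; F_qq(-3)=-72, F_qq(-2)=60, F_qq(3)=-360.
Local minima occur where both diagonal entries positive: (-3, -2). Count: 1.

1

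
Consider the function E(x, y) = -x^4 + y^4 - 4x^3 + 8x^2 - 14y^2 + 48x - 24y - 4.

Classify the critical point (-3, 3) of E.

saddle point

The mixed partial ∂²E/∂x∂y is 0, so the Hessian at any point is diag(E_xx, E_yy) = diag(4(-3x^2 - 6x + 4), 4(3y^2 - 7)).
At (-3, 3): H = diag(-20, 80).
The eigenvalues have opposite signs, so H is indefinite: a saddle point.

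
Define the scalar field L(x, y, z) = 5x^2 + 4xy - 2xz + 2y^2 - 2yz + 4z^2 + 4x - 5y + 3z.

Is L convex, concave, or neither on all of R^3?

convex

L is quadratic, so its Hessian is the constant matrix H = [[10, 4, -2], [4, 4, -2], [-2, -2, 8]].
Leading principal minors: 10, 24, 168.
All positive ⇒ H ≻ 0 ⇒ convex.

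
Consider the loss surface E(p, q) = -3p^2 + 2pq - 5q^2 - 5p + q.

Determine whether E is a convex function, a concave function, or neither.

E is quadratic, so its Hessian is the constant matrix H = [[-6, 2], [2, -10]].
det(H) = 56, tr(H) = -16.
det(H) > 0 and tr(H) < 0, so H is negative definite everywhere: concave.

concave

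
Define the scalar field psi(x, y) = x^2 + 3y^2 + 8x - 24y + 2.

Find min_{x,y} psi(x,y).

psi(x,y) separates as P(x) + Q(y) + 2, so its minimum is min P + min Q + 2.
P'(x) = 2x + 8 vanishes at x ∈ {-4}; Q'(y) = 6y - 24 vanishes at y ∈ {4}.
Local minima of P (where P''>0): P(-4)=-16. Local minima of Q: Q(4)=-48.
So the global minimum of psi is P(-4) + Q(4) + 2 = -16 − 48 + 2 = -62, attained at (-4, 4).

-62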